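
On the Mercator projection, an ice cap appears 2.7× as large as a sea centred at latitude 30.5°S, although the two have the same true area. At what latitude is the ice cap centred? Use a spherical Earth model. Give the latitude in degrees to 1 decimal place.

58.4°

On Mercator, (apparent₁)/(apparent₂) = sec²φ₁ / sec²φ₂ when true areas are equal.
cos²φ₂ / cos²φ₁ = 2.7  ⇒  cos φ₁ = cos 30.5° / √2.7 = 0.8616/1.643 = 0.5244.
φ₁ = arccos(0.5244) ≈ 58.4°.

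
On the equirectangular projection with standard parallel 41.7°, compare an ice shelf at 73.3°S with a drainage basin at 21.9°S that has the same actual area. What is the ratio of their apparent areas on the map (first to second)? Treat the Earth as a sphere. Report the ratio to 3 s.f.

3.23

With standard parallel φ₀ = 41.7°, the equirectangular projection gives x = Rλ cos φ₀, y = Rφ, so h = 1 and k = cos 41.7° / cos φ.
Areal scale at 73.3°: h·k = 1.000 × 2.598 = 2.598.
Areal scale at 21.9°: h·k = 1.000 × 0.8047 = 0.8047.
Ratio = 2.598/0.8047 ≈ 3.23.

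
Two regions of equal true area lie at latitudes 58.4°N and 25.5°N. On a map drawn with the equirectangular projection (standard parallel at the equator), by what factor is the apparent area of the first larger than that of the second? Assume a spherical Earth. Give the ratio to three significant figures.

In the plate carrée (x = Rλ, y = Rφ), meridians are true-scale (h = 1) and parallels are stretched by k = sec φ.
Areal scale at 58.4°: h·k = 1.000 × 1.908 = 1.908.
Areal scale at 25.5°: h·k = 1.000 × 1.108 = 1.108.
Ratio = 1.908/1.108 ≈ 1.72.

1.72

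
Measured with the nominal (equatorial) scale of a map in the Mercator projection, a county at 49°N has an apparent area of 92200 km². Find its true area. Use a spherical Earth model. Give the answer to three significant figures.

For Mercator, h = k = sec φ (a conformal cylindrical projection has a single point scale, 1/cos φ).
Areal scale = k² = sec²φ = 1/cos²(49°) = 1/0.6561² = 2.323.
True area = apparent / (areal scale) = 92200 / 2.323 ≈ 39700 km².

39700 km²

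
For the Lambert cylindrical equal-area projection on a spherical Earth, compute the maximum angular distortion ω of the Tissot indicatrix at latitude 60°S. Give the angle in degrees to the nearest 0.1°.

73.7°

The Lambert cylindrical equal-area projection is the cylindrical equal-area projection with its standard parallel at the equator (φ₀ = 0). For cylindrical equal-area with standard parallel φ₀, h = cos φ / cos φ₀ and k = cos φ₀ / cos φ, so h·k = 1.
At 60°: h = 0.5000, k = 2.000; principal scales a = 2.000, b = 0.5000.
sin(ω/2) = (a − b)/(a + b) = 1.500/2.500 = 0.6000, so ω = 2 arcsin(0.6000) ≈ 73.7°.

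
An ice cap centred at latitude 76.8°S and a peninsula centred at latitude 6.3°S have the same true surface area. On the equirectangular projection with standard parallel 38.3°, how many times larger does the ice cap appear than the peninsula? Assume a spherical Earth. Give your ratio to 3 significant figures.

With standard parallel φ₀ = 38.3°, the equirectangular projection gives x = Rλ cos φ₀, y = Rφ, so h = 1 and k = cos 38.3° / cos φ.
Areal scale at 76.8°: h·k = 1.000 × 3.437 = 3.437.
Areal scale at 6.3°: h·k = 1.000 × 0.7895 = 0.7895.
Ratio = 3.437/0.7895 ≈ 4.35.

4.35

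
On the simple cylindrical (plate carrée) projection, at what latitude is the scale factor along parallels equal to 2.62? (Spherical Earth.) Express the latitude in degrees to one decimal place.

Plate carrée: h = 1, k = sec φ along parallels.
sec φ = 2.62  ⇒  cos φ = 0.3817  ⇒  φ ≈ 67.6°.

67.6°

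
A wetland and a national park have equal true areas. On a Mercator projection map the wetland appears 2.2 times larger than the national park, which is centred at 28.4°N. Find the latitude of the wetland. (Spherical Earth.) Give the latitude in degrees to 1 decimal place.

53.6°

For equal true areas on Mercator, apparent areas scale as sec²φ, so the ratio is cos²φ₂ / cos²φ₁.
cos²φ₂ / cos²φ₁ = 2.2  ⇒  cos φ₁ = cos 28.4° / √2.2 = 0.8796/1.483 = 0.5931.
φ₁ = arccos(0.5931) ≈ 53.6°.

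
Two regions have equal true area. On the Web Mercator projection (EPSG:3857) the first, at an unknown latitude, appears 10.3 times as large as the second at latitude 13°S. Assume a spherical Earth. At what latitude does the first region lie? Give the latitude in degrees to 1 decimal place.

72.3°

Mercator areal scale is sec²φ, so apparent-area ratio = sec²φ₁ / sec²φ₂ = cos²φ₂ / cos²φ₁.
cos²φ₂ / cos²φ₁ = 10.3  ⇒  cos φ₁ = cos 13° / √10.3 = 0.9744/3.209 = 0.3036.
φ₁ = arccos(0.3036) ≈ 72.3°.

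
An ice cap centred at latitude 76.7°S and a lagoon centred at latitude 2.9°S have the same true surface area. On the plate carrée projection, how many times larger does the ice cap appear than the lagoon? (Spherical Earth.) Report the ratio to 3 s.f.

Plate carrée maps x = Rλ, y = Rφ. The meridian scale is h = 1 and the parallel scale is k = 1/cos φ = sec φ.
Areal scale at 76.7°: h·k = 1.000 × 4.347 = 4.347.
Areal scale at 2.9°: h·k = 1.000 × 1.001 = 1.001.
Ratio = 4.347/1.001 ≈ 4.34.

4.34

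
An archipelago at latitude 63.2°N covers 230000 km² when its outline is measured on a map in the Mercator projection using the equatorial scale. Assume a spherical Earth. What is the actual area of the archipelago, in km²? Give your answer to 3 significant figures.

46800 km²

The Mercator projection is conformal; its linear scale factor is the same in every direction and equals sec φ = 1/cos φ.
Areal scale = k² = sec²φ = 1/cos²(63.2°) = 1/0.4509² = 4.919.
True area = apparent / (areal scale) = 230000 / 4.919 ≈ 46800 km².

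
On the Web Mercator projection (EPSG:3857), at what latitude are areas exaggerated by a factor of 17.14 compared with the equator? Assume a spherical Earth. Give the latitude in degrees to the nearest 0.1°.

Mercator areal scale is sec²φ.
sec²φ = 17.14  ⇒  cos²φ = 0.05834  ⇒  cos φ = 0.2415.
φ = arccos(0.2415) ≈ 76.0°.

76.0°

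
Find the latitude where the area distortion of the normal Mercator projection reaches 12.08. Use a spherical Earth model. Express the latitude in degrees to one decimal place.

73.3°

Mercator areal scale is sec²φ.
sec²φ = 12.08  ⇒  cos²φ = 0.08278  ⇒  cos φ = 0.2877.
φ = arccos(0.2877) ≈ 73.3°.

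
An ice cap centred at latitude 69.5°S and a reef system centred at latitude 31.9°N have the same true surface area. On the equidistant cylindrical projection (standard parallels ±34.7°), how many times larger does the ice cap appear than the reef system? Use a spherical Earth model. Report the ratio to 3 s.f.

2.42

With standard parallel φ₀ = 34.7°, the equirectangular projection gives x = Rλ cos φ₀, y = Rφ, so h = 1 and k = cos 34.7° / cos φ.
Areal scale at 69.5°: h·k = 1.000 × 2.348 = 2.348.
Areal scale at 31.9°: h·k = 1.000 × 0.9684 = 0.9684.
Ratio = 2.348/0.9684 ≈ 2.42.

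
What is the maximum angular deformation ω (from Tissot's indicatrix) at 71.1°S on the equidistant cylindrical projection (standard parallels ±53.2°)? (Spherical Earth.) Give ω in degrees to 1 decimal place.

With standard parallel φ₀ = 53.2°, the equirectangular projection gives x = Rλ cos φ₀, y = Rφ, so h = 1 and k = cos 53.2° / cos φ.
At 71.1°: h = 1.000, k = 1.849; principal scales a = 1.849, b = 1.000.
sin(ω/2) = (a − b)/(a + b) = 0.8493/2.849 = 0.2981, so ω = 2 arcsin(0.2981) ≈ 34.7°.

34.7°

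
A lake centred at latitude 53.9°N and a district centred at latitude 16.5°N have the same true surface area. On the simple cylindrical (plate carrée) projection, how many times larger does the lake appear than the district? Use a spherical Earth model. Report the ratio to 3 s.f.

For the equirectangular projection with φ₀ = 0 (plate carrée), h = 1 along meridians and k = sec φ along parallels.
Areal scale at 53.9°: h·k = 1.000 × 1.697 = 1.697.
Areal scale at 16.5°: h·k = 1.000 × 1.043 = 1.043.
Ratio = 1.697/1.043 ≈ 1.63.

1.63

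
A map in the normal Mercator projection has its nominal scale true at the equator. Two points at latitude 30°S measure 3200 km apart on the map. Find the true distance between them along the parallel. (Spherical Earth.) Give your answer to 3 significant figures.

2770 km

Mercator is conformal, so the point scale is isotropic: h = k = sec φ = 1/cos φ.
Along the parallel at 30°, map distances are exaggerated by k = sec 30° = 1.155.
True distance = 3200 / 1.155 = 3200 × cos 30° ≈ 2770 km.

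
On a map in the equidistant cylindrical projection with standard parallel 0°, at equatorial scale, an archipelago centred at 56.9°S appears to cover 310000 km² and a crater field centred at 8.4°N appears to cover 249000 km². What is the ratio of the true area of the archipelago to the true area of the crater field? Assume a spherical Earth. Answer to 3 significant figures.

0.687

On the plate carrée, areal scale = h·k = 1 × sec φ, so true area = apparent × cos φ.
True area of archipelago: 310000 × cos(56.9°) = 310000 × 0.5461 = 169300 km².
True area of crater field: 249000 × cos(8.4°) = 249000 × 0.9893 = 246300 km².
Ratio = 169300 / 246300 ≈ 0.687.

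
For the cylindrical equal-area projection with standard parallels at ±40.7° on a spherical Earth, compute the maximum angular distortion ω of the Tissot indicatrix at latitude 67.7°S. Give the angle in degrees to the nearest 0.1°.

For cylindrical equal-area with standard parallel φ₀, h = cos φ / cos φ₀ and k = cos φ₀ / cos φ, so h·k = 1.
At 67.7°: h = 0.5005, k = 1.998; principal scales a = 1.998, b = 0.5005.
sin(ω/2) = (a − b)/(a + b) = 1.497/2.498 = 0.5993, so ω = 2 arcsin(0.5993) ≈ 73.6°.

73.6°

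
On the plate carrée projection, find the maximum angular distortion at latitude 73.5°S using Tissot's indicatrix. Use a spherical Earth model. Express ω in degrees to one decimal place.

In the plate carrée (x = Rλ, y = Rφ), meridians are true-scale (h = 1) and parallels are stretched by k = sec φ.
At 73.5°: h = 1.000, k = 3.521; principal scales a = 3.521, b = 1.000.
sin(ω/2) = (a − b)/(a + b) = 2.521/4.521 = 0.5576, so ω = 2 arcsin(0.5576) ≈ 67.8°.

67.8°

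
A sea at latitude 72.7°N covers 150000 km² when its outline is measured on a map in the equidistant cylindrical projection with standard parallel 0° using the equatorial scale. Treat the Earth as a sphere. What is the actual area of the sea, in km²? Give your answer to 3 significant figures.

44600 km²

For the equirectangular projection with φ₀ = 0 (plate carrée), h = 1 along meridians and k = sec φ along parallels.
Areal scale = h·k = 1 × sec φ; at 72.7°, h = 1.000, k = 3.363, so h·k = 3.363.
True area = apparent / (areal scale) = 150000 / 3.363 ≈ 44600 km².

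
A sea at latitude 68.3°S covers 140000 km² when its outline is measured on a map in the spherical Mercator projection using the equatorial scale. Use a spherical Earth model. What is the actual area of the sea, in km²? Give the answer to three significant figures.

The Mercator projection is conformal; its linear scale factor is the same in every direction and equals sec φ = 1/cos φ.
Areal scale = k² = sec²φ = 1/cos²(68.3°) = 1/0.3697² = 7.315.
True area = apparent / (areal scale) = 140000 / 7.315 ≈ 19100 km².

19100 km²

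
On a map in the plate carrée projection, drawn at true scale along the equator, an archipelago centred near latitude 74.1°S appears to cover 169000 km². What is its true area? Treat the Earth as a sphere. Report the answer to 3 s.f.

Plate carrée maps x = Rλ, y = Rφ. The meridian scale is h = 1 and the parallel scale is k = 1/cos φ = sec φ.
Areal scale = h·k = 1 × sec φ; at 74.1°, h = 1.000, k = 3.650, so h·k = 3.650.
True area = apparent / (areal scale) = 169000 / 3.650 ≈ 46300 km².

46300 km²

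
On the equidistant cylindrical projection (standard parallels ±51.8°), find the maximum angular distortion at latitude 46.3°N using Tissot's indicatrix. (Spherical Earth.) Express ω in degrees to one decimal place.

The equidistant cylindrical projection with φ₀ = 51.8° has h = 1 (meridians true) and k = cos φ₀ / cos φ along parallels.
At 46.3°: h = 1.000, k = 0.8951; principal scales a = 1.000, b = 0.8951.
sin(ω/2) = (a − b)/(a + b) = 0.1049/1.895 = 0.05535, so ω = 2 arcsin(0.05535) ≈ 6.3°.

6.3°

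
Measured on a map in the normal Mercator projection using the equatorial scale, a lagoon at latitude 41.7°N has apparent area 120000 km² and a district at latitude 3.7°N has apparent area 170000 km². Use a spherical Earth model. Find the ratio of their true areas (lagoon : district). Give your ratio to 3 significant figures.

0.395

Since Mercator area scale is 1/cos²φ, the true area equals the apparent area multiplied by cos²φ.
True area of lagoon: 120000 × cos²(41.7°) = 120000 × 0.5575 = 66900 km².
True area of district: 170000 × cos²(3.7°) = 170000 × 0.9958 = 169300 km².
Ratio = 66900 / 169300 ≈ 0.395.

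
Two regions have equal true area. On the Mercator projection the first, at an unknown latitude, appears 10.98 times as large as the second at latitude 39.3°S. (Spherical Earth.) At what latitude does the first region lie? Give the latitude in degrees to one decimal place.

On Mercator, (apparent₁)/(apparent₂) = sec²φ₁ / sec²φ₂ when true areas are equal.
cos²φ₂ / cos²φ₁ = 10.98  ⇒  cos φ₁ = cos 39.3° / √10.98 = 0.7738/3.314 = 0.2335.
φ₁ = arccos(0.2335) ≈ 76.5°.

76.5°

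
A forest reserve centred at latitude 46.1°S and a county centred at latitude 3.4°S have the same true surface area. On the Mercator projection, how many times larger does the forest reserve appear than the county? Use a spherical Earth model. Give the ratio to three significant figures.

2.07

Mercator areal scale is sec²φ.
At 46.1°: sec²(46.1°) = 1/0.6934² = 2.080.
At 3.4°: sec²(3.4°) = 1/0.9982² = 1.004.
Ratio = 2.080/1.004 = cos²(3.4°)/cos²(46.1°) ≈ 2.07.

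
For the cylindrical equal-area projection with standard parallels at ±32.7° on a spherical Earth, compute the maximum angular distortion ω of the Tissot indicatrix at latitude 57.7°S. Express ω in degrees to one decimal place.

50.3°

For cylindrical equal-area with standard parallel φ₀, h = cos φ / cos φ₀ and k = cos φ₀ / cos φ, so h·k = 1.
At 57.7°: h = 0.6350, k = 1.575; principal scales a = 1.575, b = 0.6350.
sin(ω/2) = (a − b)/(a + b) = 0.9398/2.210 = 0.4253, so ω = 2 arcsin(0.4253) ≈ 50.3°.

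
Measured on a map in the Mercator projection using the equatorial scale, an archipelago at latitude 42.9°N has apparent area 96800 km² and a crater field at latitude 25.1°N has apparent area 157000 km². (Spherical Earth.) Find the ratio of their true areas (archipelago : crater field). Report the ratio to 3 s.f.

0.403

Mercator's areal exaggeration is sec²φ; hence true area = (apparent area) · cos²φ.
True area of archipelago: 96800 × cos²(42.9°) = 96800 × 0.5366 = 51940 km².
True area of crater field: 157000 × cos²(25.1°) = 157000 × 0.8201 = 128700 km².
Ratio = 51940 / 128700 ≈ 0.403.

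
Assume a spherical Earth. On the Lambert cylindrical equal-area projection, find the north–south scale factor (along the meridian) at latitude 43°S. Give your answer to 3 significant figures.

0.731

The Lambert cylindrical equal-area projection is the cylindrical equal-area projection with its standard parallel at the equator (φ₀ = 0). A cylindrical equal-area projection with standard parallel φ₀ has meridian scale h = cos φ / cos φ₀ and parallel scale k = cos φ₀ / cos φ (so areas are preserved, h·k = 1).
h = cos 43° / cos 0° = 0.7314/1.000 = 0.7314.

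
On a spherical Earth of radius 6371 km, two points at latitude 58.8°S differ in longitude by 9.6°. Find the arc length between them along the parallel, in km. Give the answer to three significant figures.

553 km

Arc length along a parallel = R cos φ · Δλ (with Δλ in radians).
= 6371 × cos 58.8° × (9.6° × π/180) = 6371 × 0.5180 × 0.1676 ≈ 553 km.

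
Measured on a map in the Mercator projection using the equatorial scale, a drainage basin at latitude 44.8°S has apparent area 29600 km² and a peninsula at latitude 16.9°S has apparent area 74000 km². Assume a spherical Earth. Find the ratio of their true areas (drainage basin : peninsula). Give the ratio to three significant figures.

Mercator's areal exaggeration is sec²φ; hence true area = (apparent area) · cos²φ.
True area of drainage basin: 29600 × cos²(44.8°) = 29600 × 0.5035 = 14900 km².
True area of peninsula: 74000 × cos²(16.9°) = 74000 × 0.9155 = 67750 km².
Ratio = 14900 / 67750 ≈ 0.220.

0.220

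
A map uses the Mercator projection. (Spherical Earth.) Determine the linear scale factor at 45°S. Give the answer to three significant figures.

1.41

Mercator is conformal, so the point scale is isotropic: h = k = sec φ = 1/cos φ.
k = 1/cos 45° = 1/0.7071 = 1.414.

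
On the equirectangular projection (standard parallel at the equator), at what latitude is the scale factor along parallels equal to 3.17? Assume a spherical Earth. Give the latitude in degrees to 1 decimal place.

Plate carrée: h = 1, k = sec φ along parallels.
sec φ = 3.17  ⇒  cos φ = 0.3155  ⇒  φ ≈ 71.6°.

71.6°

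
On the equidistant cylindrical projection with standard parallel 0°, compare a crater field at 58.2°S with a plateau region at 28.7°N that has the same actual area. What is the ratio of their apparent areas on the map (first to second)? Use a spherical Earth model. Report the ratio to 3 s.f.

In the plate carrée (x = Rλ, y = Rφ), meridians are true-scale (h = 1) and parallels are stretched by k = sec φ.
Areal scale at 58.2°: h·k = 1.000 × 1.898 = 1.898.
Areal scale at 28.7°: h·k = 1.000 × 1.140 = 1.140.
Ratio = 1.898/1.140 ≈ 1.66.

1.66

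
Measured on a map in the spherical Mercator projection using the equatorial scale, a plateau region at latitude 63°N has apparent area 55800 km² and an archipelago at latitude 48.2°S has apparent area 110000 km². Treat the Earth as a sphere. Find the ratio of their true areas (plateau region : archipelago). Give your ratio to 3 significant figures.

On Mercator the areal scale is sec²φ, so true area = apparent × cos²φ.
True area of plateau region: 55800 × cos²(63°) = 55800 × 0.2061 = 11500 km².
True area of archipelago: 110000 × cos²(48.2°) = 110000 × 0.4443 = 48870 km².
Ratio = 11500 / 48870 ≈ 0.235.

0.235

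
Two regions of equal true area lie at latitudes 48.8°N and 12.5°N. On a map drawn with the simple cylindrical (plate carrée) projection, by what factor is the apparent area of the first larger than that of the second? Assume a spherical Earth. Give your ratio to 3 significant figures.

1.48

For the equirectangular projection with φ₀ = 0 (plate carrée), h = 1 along meridians and k = sec φ along parallels.
Areal scale at 48.8°: h·k = 1.000 × 1.518 = 1.518.
Areal scale at 12.5°: h·k = 1.000 × 1.024 = 1.024.
Ratio = 1.518/1.024 ≈ 1.48.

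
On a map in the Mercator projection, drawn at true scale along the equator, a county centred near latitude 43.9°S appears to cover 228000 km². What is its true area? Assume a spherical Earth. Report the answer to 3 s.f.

118000 km²

Mercator is conformal, so the point scale is isotropic: h = k = sec φ = 1/cos φ.
Areal scale = k² = sec²φ = 1/cos²(43.9°) = 1/0.7206² = 1.926.
True area = apparent / (areal scale) = 228000 / 1.926 ≈ 118000 km².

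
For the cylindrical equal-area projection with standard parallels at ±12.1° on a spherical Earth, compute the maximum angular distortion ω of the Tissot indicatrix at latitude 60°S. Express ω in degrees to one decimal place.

71.7°

For cylindrical equal-area with standard parallel φ₀, h = cos φ / cos φ₀ and k = cos φ₀ / cos φ, so h·k = 1.
At 60°: h = 0.5114, k = 1.956; principal scales a = 1.956, b = 0.5114.
sin(ω/2) = (a − b)/(a + b) = 1.444/2.467 = 0.5854, so ω = 2 arcsin(0.5854) ≈ 71.7°.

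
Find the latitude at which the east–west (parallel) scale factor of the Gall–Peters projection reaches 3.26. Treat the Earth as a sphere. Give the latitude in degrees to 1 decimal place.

77.5°

Gall–Peters is a cylindrical equal-area projection with standard parallels at ±45°. A cylindrical equal-area projection with standard parallel φ₀ has meridian scale h = cos φ / cos φ₀ and parallel scale k = cos φ₀ / cos φ (so areas are preserved, h·k = 1).
k = cos φ₀ / cos φ = 3.26  ⇒  cos φ = cos 45° / 3.26 = 0.2169.
φ = arccos(0.2169) ≈ 77.5°.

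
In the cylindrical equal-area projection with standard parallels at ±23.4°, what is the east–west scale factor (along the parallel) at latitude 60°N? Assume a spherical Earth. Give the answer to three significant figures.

For cylindrical equal-area with standard parallel φ₀, h = cos φ / cos φ₀ and k = cos φ₀ / cos φ, so h·k = 1.
k = cos 23.4° / cos 60° = 0.9178/0.5000 = 1.836.

1.84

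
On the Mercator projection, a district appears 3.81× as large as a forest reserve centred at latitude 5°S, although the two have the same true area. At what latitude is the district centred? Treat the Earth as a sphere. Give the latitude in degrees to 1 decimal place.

59.3°

For equal true areas on Mercator, apparent areas scale as sec²φ, so the ratio is cos²φ₂ / cos²φ₁.
cos²φ₂ / cos²φ₁ = 3.81  ⇒  cos φ₁ = cos 5° / √3.81 = 0.9962/1.952 = 0.5104.
φ₁ = arccos(0.5104) ≈ 59.3°.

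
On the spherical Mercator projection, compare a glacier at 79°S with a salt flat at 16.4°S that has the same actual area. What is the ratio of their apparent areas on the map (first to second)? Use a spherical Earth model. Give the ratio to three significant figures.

25.3

Mercator is conformal with k = sec φ, so areal scale = k² = sec²φ.
At 79°: sec²(79°) = 1/0.1908² = 27.47.
At 16.4°: sec²(16.4°) = 1/0.9593² = 1.087.
Ratio = 27.47/1.087 = cos²(16.4°)/cos²(79°) ≈ 25.3.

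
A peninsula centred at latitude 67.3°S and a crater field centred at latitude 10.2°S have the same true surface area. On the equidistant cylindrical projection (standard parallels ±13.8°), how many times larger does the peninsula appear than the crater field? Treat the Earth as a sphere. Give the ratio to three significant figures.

2.55

With standard parallel φ₀ = 13.8°, the equirectangular projection gives x = Rλ cos φ₀, y = Rφ, so h = 1 and k = cos 13.8° / cos φ.
Areal scale at 67.3°: h·k = 1.000 × 2.517 = 2.517.
Areal scale at 10.2°: h·k = 1.000 × 0.9867 = 0.9867.
Ratio = 2.517/0.9867 ≈ 2.55.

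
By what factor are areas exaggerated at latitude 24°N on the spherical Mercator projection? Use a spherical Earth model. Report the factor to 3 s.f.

The Mercator projection is conformal; its linear scale factor is the same in every direction and equals sec φ = 1/cos φ.
Areal scale = k² = sec²φ = 1/cos²(24°) = 1/0.9135² = 1.198.

1.20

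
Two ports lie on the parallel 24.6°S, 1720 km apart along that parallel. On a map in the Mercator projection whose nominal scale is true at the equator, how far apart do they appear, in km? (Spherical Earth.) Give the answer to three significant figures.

1890 km

For Mercator, h = k = sec φ (a conformal cylindrical projection has a single point scale, 1/cos φ).
Along the parallel, k = sec 24.6° = 1/0.9092 = 1.100.
Map distance = 1720 × 1.100 ≈ 1890 km.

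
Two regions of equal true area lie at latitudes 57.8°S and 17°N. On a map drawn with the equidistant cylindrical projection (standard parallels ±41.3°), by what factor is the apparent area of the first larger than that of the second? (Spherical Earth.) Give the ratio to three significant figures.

1.79

The equidistant cylindrical projection with φ₀ = 41.3° has h = 1 (meridians true) and k = cos φ₀ / cos φ along parallels.
Areal scale at 57.8°: h·k = 1.000 × 1.410 = 1.410.
Areal scale at 17°: h·k = 1.000 × 0.7856 = 0.7856.
Ratio = 1.410/0.7856 ≈ 1.79.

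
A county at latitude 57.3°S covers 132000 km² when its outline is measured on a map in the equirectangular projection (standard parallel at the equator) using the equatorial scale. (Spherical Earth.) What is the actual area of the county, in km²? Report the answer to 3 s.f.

For the equirectangular projection with φ₀ = 0 (plate carrée), h = 1 along meridians and k = sec φ along parallels.
Areal scale = h·k = 1 × sec φ; at 57.3°, h = 1.000, k = 1.851, so h·k = 1.851.
True area = apparent / (areal scale) = 132000 / 1.851 ≈ 71300 km².

71300 km²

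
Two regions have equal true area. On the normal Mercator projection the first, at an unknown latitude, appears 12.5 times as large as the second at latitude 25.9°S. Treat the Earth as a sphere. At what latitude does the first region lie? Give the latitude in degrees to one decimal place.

75.3°

For equal true areas on Mercator, apparent areas scale as sec²φ, so the ratio is cos²φ₂ / cos²φ₁.
cos²φ₂ / cos²φ₁ = 12.5  ⇒  cos φ₁ = cos 25.9° / √12.5 = 0.8996/3.536 = 0.2544.
φ₁ = arccos(0.2544) ≈ 75.3°.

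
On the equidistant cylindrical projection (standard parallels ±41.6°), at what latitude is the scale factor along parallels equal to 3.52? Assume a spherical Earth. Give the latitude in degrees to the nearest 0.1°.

77.7°

The equidistant cylindrical projection with φ₀ = 41.6° has h = 1 (meridians true) and k = cos φ₀ / cos φ along parallels.
k = cos φ₀ / cos φ = 3.52  ⇒  cos φ = cos 41.6° / 3.52 = 0.2124.
φ = arccos(0.2124) ≈ 77.7°.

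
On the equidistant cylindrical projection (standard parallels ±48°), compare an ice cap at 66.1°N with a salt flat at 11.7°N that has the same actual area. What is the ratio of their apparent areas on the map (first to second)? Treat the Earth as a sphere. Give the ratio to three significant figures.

In the equirectangular projection with standard parallel φ₀ = 48° (x = Rλ cos φ₀, y = Rφ), meridians are true-scale (h = 1) and the parallel scale is k = cos φ₀ / cos φ.
Areal scale at 66.1°: h·k = 1.000 × 1.652 = 1.652.
Areal scale at 11.7°: h·k = 1.000 × 0.6833 = 0.6833.
Ratio = 1.652/0.6833 ≈ 2.42.

2.42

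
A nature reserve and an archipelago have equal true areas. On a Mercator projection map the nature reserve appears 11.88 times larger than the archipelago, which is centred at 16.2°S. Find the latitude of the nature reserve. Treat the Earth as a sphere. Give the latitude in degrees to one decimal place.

On Mercator, (apparent₁)/(apparent₂) = sec²φ₁ / sec²φ₂ when true areas are equal.
cos²φ₂ / cos²φ₁ = 11.88  ⇒  cos φ₁ = cos 16.2° / √11.88 = 0.9603/3.447 = 0.2786.
φ₁ = arccos(0.2786) ≈ 73.8°.

73.8°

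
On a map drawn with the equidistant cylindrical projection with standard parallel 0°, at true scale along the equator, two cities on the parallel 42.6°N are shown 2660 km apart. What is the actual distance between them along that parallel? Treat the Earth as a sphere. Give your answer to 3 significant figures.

1960 km

In the plate carrée (x = Rλ, y = Rφ), meridians are true-scale (h = 1) and parallels are stretched by k = sec φ.
Along the parallel at 42.6°, map distances are exaggerated by k = sec 42.6° = 1.359.
True distance = 2660 / 1.359 = 2660 × cos 42.6° ≈ 1960 km.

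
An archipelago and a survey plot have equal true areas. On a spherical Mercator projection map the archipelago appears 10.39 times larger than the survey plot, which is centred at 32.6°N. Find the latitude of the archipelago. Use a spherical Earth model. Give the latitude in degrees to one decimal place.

On Mercator, (apparent₁)/(apparent₂) = sec²φ₁ / sec²φ₂ when true areas are equal.
cos²φ₂ / cos²φ₁ = 10.39  ⇒  cos φ₁ = cos 32.6° / √10.39 = 0.8425/3.223 = 0.2614.
φ₁ = arccos(0.2614) ≈ 74.8°.

74.8°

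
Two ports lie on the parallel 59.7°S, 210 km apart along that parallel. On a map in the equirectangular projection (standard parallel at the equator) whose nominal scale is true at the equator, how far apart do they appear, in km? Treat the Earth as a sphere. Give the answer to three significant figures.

416 km

In the plate carrée (x = Rλ, y = Rφ), meridians are true-scale (h = 1) and parallels are stretched by k = sec φ.
Along the parallel, k = sec 59.7° = 1/0.5045 = 1.982.
Map distance = 210 × 1.982 ≈ 416 km.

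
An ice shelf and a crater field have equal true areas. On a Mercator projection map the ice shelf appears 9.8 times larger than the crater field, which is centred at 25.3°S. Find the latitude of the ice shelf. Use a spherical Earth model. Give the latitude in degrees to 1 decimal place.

Mercator areal scale is sec²φ, so apparent-area ratio = sec²φ₁ / sec²φ₂ = cos²φ₂ / cos²φ₁.
cos²φ₂ / cos²φ₁ = 9.8  ⇒  cos φ₁ = cos 25.3° / √9.8 = 0.9041/3.130 = 0.2888.
φ₁ = arccos(0.2888) ≈ 73.2°.

73.2°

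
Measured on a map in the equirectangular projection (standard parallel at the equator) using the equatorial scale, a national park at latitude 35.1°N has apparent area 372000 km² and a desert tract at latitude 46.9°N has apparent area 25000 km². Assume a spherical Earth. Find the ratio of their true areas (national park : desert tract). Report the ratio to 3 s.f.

17.8

Plate carrée has h = 1 and k = sec φ, giving areal scale sec φ; true area = (apparent area) · cos φ.
True area of national park: 372000 × cos(35.1°) = 372000 × 0.8181 = 304400 km².
True area of desert tract: 25000 × cos(46.9°) = 25000 × 0.6833 = 17080 km².
Ratio = 304400 / 17080 ≈ 17.8.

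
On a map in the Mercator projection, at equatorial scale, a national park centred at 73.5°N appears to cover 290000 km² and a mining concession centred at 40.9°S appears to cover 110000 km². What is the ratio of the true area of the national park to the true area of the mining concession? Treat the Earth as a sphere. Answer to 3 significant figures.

Since Mercator area scale is 1/cos²φ, the true area equals the apparent area multiplied by cos²φ.
True area of national park: 290000 × cos²(73.5°) = 290000 × 0.08066 = 23390 km².
True area of mining concession: 110000 × cos²(40.9°) = 110000 × 0.5713 = 62840 km².
Ratio = 23390 / 62840 ≈ 0.372.

0.372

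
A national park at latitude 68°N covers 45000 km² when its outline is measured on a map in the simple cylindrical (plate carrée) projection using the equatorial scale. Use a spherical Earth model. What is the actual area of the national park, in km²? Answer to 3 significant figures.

Plate carrée maps x = Rλ, y = Rφ. The meridian scale is h = 1 and the parallel scale is k = 1/cos φ = sec φ.
Areal scale = h·k = 1 × sec φ; at 68°, h = 1.000, k = 2.669, so h·k = 2.669.
True area = apparent / (areal scale) = 45000 / 2.669 ≈ 16900 km².

16900 km²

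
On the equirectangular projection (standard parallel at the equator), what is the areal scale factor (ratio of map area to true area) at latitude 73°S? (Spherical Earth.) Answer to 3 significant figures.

For the equirectangular projection with φ₀ = 0 (plate carrée), h = 1 along meridians and k = sec φ along parallels.
Areal scale = h·k = 1 × sec φ; at 73°, h = 1.000, k = 3.420, so h·k = 3.420.

3.42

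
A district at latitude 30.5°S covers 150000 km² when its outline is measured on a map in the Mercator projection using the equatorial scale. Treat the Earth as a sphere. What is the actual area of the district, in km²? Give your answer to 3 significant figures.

111000 km²

The Mercator projection is conformal; its linear scale factor is the same in every direction and equals sec φ = 1/cos φ.
Areal scale = k² = sec²φ = 1/cos²(30.5°) = 1/0.8616² = 1.347.
True area = apparent / (areal scale) = 150000 / 1.347 ≈ 111000 km².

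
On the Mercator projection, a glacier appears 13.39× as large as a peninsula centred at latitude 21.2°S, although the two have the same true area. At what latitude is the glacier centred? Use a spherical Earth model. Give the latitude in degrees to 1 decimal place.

75.2°

Mercator areal scale is sec²φ, so apparent-area ratio = sec²φ₁ / sec²φ₂ = cos²φ₂ / cos²φ₁.
cos²φ₂ / cos²φ₁ = 13.39  ⇒  cos φ₁ = cos 21.2° / √13.39 = 0.9323/3.659 = 0.2548.
φ₁ = arccos(0.2548) ≈ 75.2°.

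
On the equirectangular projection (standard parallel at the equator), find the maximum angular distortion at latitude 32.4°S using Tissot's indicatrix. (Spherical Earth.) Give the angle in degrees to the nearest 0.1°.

For the equirectangular projection with φ₀ = 0 (plate carrée), h = 1 along meridians and k = sec φ along parallels.
At 32.4°: h = 1.000, k = 1.184; principal scales a = 1.184, b = 1.000.
sin(ω/2) = (a − b)/(a + b) = 0.1844/2.184 = 0.08441, so ω = 2 arcsin(0.08441) ≈ 9.7°.

9.7°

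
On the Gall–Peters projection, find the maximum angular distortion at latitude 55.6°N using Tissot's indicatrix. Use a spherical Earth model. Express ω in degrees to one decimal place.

The Gall–Peters projection is cylindrical equal-area with φ₀ = 45°. For cylindrical equal-area with standard parallel φ₀, h = cos φ / cos φ₀ and k = cos φ₀ / cos φ, so h·k = 1.
At 55.6°: h = 0.7990, k = 1.252; principal scales a = 1.252, b = 0.7990.
sin(ω/2) = (a − b)/(a + b) = 0.4526/2.051 = 0.2207, so ω = 2 arcsin(0.2207) ≈ 25.5°.

25.5°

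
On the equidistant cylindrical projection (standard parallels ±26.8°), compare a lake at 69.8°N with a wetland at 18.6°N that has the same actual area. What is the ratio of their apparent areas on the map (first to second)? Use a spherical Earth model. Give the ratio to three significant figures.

2.74

The equidistant cylindrical projection with φ₀ = 26.8° has h = 1 (meridians true) and k = cos φ₀ / cos φ along parallels.
Areal scale at 69.8°: h·k = 1.000 × 2.585 = 2.585.
Areal scale at 18.6°: h·k = 1.000 × 0.9418 = 0.9418.
Ratio = 2.585/0.9418 ≈ 2.74.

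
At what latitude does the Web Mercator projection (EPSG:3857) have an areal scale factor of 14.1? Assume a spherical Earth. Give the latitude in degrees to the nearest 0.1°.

Mercator areal scale is sec²φ.
sec²φ = 14.1  ⇒  cos²φ = 0.07092  ⇒  cos φ = 0.2663.
φ = arccos(0.2663) ≈ 74.6°.

74.6°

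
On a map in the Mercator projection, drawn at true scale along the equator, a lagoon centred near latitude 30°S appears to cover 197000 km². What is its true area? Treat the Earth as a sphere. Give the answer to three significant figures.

148000 km²

For Mercator, h = k = sec φ (a conformal cylindrical projection has a single point scale, 1/cos φ).
Areal scale = k² = sec²φ = 1/cos²(30°) = 1/0.8660² = 1.333.
True area = apparent / (areal scale) = 197000 / 1.333 ≈ 148000 km².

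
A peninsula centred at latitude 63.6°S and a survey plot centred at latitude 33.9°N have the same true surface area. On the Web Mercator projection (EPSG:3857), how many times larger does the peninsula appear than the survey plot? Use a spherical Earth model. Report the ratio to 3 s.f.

Mercator areal scale is sec²φ.
At 63.6°: sec²(63.6°) = 1/0.4446² = 5.058.
At 33.9°: sec²(33.9°) = 1/0.8300² = 1.452.
Ratio = 5.058/1.452 = cos²(33.9°)/cos²(63.6°) ≈ 3.48.

3.48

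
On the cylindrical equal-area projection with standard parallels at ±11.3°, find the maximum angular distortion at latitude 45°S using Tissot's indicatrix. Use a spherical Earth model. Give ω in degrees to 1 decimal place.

36.8°

Cylindrical equal-area (φ₀ = 11.3°): h = cos φ / cos 11.3° along meridians, k = cos 11.3° / cos φ along parallels; h·k = 1.
At 45°: h = 0.7211, k = 1.387; principal scales a = 1.387, b = 0.7211.
sin(ω/2) = (a − b)/(a + b) = 0.6657/2.108 = 0.3158, so ω = 2 arcsin(0.3158) ≈ 36.8°.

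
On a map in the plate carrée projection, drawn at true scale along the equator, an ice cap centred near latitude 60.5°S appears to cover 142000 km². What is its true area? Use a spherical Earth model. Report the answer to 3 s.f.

69900 km²

In the plate carrée (x = Rλ, y = Rφ), meridians are true-scale (h = 1) and parallels are stretched by k = sec φ.
Areal scale = h·k = 1 × sec φ; at 60.5°, h = 1.000, k = 2.031, so h·k = 2.031.
True area = apparent / (areal scale) = 142000 / 2.031 ≈ 69900 km².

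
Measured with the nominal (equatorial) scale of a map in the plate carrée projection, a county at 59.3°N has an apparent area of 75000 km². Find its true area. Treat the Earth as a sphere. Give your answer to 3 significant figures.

For the equirectangular projection with φ₀ = 0 (plate carrée), h = 1 along meridians and k = sec φ along parallels.
Areal scale = h·k = 1 × sec φ; at 59.3°, h = 1.000, k = 1.959, so h·k = 1.959.
True area = apparent / (areal scale) = 75000 / 1.959 ≈ 38300 km².

38300 km²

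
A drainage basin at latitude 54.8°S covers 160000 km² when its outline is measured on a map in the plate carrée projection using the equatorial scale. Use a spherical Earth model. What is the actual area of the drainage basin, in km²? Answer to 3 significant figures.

92200 km²

Plate carrée maps x = Rλ, y = Rφ. The meridian scale is h = 1 and the parallel scale is k = 1/cos φ = sec φ.
Areal scale = h·k = 1 × sec φ; at 54.8°, h = 1.000, k = 1.735, so h·k = 1.735.
True area = apparent / (areal scale) = 160000 / 1.735 ≈ 92200 km².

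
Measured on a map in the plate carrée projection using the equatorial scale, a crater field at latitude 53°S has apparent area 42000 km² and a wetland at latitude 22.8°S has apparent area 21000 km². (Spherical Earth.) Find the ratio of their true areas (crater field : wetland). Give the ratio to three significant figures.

1.31

Plate carrée has h = 1 and k = sec φ, giving areal scale sec φ; true area = (apparent area) · cos φ.
True area of crater field: 42000 × cos(53°) = 42000 × 0.6018 = 25280 km².
True area of wetland: 21000 × cos(22.8°) = 21000 × 0.9219 = 19360 km².
Ratio = 25280 / 19360 ≈ 1.31.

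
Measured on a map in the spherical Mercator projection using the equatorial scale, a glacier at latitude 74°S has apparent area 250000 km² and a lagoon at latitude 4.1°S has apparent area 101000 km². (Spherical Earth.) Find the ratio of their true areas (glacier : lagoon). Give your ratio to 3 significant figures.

On Mercator the areal scale is sec²φ, so true area = apparent × cos²φ.
True area of glacier: 250000 × cos²(74°) = 250000 × 0.07598 = 18990 km².
True area of lagoon: 101000 × cos²(4.1°) = 101000 × 0.9949 = 100500 km².
Ratio = 18990 / 100500 ≈ 0.189.

0.189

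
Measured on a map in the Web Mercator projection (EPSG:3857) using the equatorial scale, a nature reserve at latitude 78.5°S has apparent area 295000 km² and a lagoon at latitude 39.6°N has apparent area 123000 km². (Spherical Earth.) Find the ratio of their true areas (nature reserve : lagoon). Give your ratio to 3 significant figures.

On Mercator the areal scale is sec²φ, so true area = apparent × cos²φ.
True area of nature reserve: 295000 × cos²(78.5°) = 295000 × 0.03975 = 11730 km².
True area of lagoon: 123000 × cos²(39.6°) = 123000 × 0.5937 = 73020 km².
Ratio = 11730 / 73020 ≈ 0.161.

0.161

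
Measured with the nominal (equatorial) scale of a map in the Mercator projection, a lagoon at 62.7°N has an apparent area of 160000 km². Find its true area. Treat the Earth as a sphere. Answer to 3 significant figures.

33700 km²

Mercator is conformal, so the point scale is isotropic: h = k = sec φ = 1/cos φ.
Areal scale = k² = sec²φ = 1/cos²(62.7°) = 1/0.4586² = 4.754.
True area = apparent / (areal scale) = 160000 / 4.754 ≈ 33700 km².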